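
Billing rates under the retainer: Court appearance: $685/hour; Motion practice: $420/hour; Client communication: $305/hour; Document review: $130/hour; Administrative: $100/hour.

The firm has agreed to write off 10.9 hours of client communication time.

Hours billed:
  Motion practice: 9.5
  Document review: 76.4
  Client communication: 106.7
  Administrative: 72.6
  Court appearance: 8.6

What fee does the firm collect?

$56,292.00

Court appearance: 8.6 × $685 = $5,891.00
Motion practice: 9.5 × $420 = $3,990.00
Client communication: 106.7 × $305 = $32,543.50
Document review: 76.4 × $130 = $9,932.00
Administrative: 72.6 × $100 = $7,260.00
Subtotal: $59,616.50
Write-off: 10.9 × $305 = $3,324.50
Total: $59,616.50 − $3,324.50 = $56,292.00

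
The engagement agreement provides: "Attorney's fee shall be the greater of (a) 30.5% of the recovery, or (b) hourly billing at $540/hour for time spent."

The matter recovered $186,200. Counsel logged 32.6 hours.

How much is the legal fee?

$56,791.00

(a) 30.5% of $186,200 = $56,791.00
(b) 32.6 × $540 = $17,604.00
The greater is (a): $56,791.00.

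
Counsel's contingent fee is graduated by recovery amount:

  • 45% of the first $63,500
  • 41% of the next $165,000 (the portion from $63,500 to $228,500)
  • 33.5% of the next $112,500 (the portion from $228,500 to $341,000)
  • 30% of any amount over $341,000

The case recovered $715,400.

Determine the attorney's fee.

First $63,500 at 45% = $28,575.00
Next $165,000 at 41% = $67,650.00
Next $112,500 at 33.5% = $37,687.50
Remaining $374,400 at 30% = $112,320.00
Fee: $28,575.00 + $67,650.00 + $37,687.50 + $112,320.00 = $246,232.50

$246,232.50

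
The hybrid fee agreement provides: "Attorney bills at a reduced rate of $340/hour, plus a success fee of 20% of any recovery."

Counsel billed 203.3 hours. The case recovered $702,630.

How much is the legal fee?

$209,648.00

Hourly: 203.3 × $340 = $69,122.00
Success fee: 20% of $702,630 = $140,526.00
Total: $69,122.00 + $140,526.00 = $209,648.00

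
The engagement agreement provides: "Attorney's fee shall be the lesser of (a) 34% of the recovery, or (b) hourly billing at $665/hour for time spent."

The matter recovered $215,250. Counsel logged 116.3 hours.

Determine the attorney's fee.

$73,185.00

(a) 34% of $215,250 = $73,185.00
(b) 116.3 × $665 = $77,339.50
The lesser is (a): $73,185.00.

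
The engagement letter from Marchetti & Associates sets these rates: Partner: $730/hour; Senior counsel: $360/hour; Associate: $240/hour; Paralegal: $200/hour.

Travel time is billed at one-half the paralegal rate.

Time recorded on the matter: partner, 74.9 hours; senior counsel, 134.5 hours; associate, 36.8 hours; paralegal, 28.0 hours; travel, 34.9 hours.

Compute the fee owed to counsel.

$121,019.00

Partner: 74.9 × $730 = $54,677.00
Senior counsel: 134.5 × $360 = $48,420.00
Associate: 36.8 × $240 = $8,832.00
Paralegal: 28.0 × $200 = $5,600.00
Subtotal: $54,677.00 + $48,420.00 + $8,832.00 + $5,600.00 = $117,529.00
Travel: 34.9 × ($200 ÷ 2) = 34.9 × $100.00 = $3,490.00
Total: $117,529.00 + $3,490.00 = $121,019.00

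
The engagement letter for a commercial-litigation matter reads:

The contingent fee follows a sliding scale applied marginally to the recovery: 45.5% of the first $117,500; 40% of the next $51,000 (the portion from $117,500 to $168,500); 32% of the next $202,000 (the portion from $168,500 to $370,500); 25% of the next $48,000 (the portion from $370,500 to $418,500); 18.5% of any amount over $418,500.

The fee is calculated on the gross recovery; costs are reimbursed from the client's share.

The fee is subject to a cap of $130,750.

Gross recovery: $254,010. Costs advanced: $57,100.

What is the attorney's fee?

$101,225.70

Fee base is the gross recovery, $254,010; costs are reimbursed separately.
First $117,500 at 45.5% = $53,462.50
Next $51,000 at 40% = $20,400.00
Remaining $85,510 at 32% = $27,363.20
Fee: $53,462.50 + $20,400.00 + $27,363.20 = $101,225.70
$101,225.70 is under the $130,750 cap.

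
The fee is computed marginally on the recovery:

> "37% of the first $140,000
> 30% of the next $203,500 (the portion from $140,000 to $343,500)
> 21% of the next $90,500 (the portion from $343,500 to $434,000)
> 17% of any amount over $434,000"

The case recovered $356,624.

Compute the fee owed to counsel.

$115,606.04

First $140,000 at 37% = $51,800.00
Next $203,500 at 30% = $61,050.00
Remaining $13,124 at 21% = $2,756.04
Fee: $51,800.00 + $61,050.00 + $2,756.04 = $115,606.04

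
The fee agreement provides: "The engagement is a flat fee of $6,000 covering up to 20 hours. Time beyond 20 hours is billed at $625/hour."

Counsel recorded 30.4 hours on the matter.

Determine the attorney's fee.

$12,500.00

Flat fee: $6,000.00
Excess hours: 30.4 − 20 = 10.4
Overrun: 10.4 × $625 = $6,500.00
Total: $6,000.00 + $6,500.00 = $12,500.00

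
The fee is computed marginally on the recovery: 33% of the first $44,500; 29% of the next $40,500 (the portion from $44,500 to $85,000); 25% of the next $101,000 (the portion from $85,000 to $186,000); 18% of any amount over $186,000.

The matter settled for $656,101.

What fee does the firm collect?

$136,298.18

First $44,500 at 33% = $14,685.00
Next $40,500 at 29% = $11,745.00
Next $101,000 at 25% = $25,250.00
Remaining $470,101 at 18% = $84,618.18
Fee: $14,685.00 + $11,745.00 + $25,250.00 + $84,618.18 = $136,298.18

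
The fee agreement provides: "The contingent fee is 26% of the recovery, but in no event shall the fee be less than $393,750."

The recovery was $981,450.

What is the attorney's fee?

26% of $981,450 = $255,177.00
That is below the $393,750 minimum, so the minimum applies.

$393,750.00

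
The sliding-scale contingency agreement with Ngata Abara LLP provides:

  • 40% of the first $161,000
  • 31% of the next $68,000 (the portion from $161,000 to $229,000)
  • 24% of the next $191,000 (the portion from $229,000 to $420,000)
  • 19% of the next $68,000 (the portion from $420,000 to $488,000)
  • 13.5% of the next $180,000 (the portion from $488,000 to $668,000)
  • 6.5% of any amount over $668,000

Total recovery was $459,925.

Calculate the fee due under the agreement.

$138,905.75

First $161,000 at 40% = $64,400.00
Next $68,000 at 31% = $21,080.00
Next $191,000 at 24% = $45,840.00
Remaining $39,925 at 19% = $7,585.75
Fee: $64,400.00 + $21,080.00 + $45,840.00 + $7,585.75 = $138,905.75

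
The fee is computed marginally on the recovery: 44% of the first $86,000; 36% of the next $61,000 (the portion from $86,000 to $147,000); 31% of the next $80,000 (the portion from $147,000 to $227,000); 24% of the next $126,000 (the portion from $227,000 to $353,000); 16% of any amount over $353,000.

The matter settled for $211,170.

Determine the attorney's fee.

$79,692.70

First $86,000 at 44% = $37,840.00
Next $61,000 at 36% = $21,960.00
Remaining $64,170 at 31% = $19,892.70
Fee: $37,840.00 + $21,960.00 + $19,892.70 = $79,692.70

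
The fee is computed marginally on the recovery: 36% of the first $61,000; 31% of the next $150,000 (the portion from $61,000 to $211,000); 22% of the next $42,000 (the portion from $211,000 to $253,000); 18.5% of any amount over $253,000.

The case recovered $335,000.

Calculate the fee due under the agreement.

First $61,000 at 36% = $21,960.00
Next $150,000 at 31% = $46,500.00
Next $42,000 at 22% = $9,240.00
Remaining $82,000 at 18.5% = $15,170.00
Fee: $21,960.00 + $46,500.00 + $9,240.00 + $15,170.00 = $92,870.00

$92,870.00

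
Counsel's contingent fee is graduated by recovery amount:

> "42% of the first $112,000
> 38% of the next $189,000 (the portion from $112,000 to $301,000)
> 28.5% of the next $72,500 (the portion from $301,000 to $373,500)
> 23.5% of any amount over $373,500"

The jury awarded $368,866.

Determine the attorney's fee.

First $112,000 at 42% = $47,040.00
Next $189,000 at 38% = $71,820.00
Remaining $67,866 at 28.5% = $19,341.81
Fee: $47,040.00 + $71,820.00 + $19,341.81 = $138,201.81

$138,201.81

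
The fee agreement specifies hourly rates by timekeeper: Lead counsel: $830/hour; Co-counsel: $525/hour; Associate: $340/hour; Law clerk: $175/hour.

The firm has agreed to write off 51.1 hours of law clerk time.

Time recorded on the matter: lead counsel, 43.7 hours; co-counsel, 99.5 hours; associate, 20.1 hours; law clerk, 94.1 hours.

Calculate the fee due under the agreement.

$102,867.50

Lead counsel: 43.7 × $830 = $36,271.00
Co-counsel: 99.5 × $525 = $52,237.50
Associate: 20.1 × $340 = $6,834.00
Law clerk: 94.1 × $175 = $16,467.50
Subtotal: $111,810.00
Write-off: 51.1 × $175 = $8,942.50
Total: $111,810.00 − $8,942.50 = $102,867.50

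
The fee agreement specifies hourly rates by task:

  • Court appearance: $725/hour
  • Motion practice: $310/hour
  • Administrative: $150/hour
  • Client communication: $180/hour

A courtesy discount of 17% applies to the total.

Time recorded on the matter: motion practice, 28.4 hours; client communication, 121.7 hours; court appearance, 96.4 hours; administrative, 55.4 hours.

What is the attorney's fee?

$90,395.30

Court appearance: 96.4 × $725 = $69,890.00
Motion practice: 28.4 × $310 = $8,804.00
Administrative: 55.4 × $150 = $8,310.00
Client communication: 121.7 × $180 = $21,906.00
Subtotal: $108,910.00
Less 17% discount: −$18,514.70
Total: $108,910.00 − $18,514.70 = $90,395.30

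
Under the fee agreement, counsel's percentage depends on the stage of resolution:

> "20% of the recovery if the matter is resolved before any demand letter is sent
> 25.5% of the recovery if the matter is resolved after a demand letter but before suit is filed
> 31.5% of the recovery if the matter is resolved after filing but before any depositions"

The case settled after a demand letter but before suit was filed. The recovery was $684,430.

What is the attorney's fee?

$174,529.65

The matter settled after a demand letter but before suit was filed, so the 25.5% rate applies.
$684,430 × 25.5% = $174,529.65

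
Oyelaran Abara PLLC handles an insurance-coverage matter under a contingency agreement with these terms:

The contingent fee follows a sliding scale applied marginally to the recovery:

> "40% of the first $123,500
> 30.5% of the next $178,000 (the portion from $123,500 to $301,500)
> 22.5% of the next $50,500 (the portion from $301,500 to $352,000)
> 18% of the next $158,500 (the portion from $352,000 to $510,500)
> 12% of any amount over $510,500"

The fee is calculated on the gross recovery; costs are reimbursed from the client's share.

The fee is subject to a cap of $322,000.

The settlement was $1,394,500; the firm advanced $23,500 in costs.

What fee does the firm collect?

$249,662.50

Fee base is the gross recovery, $1,394,500; costs are reimbursed separately.
First $123,500 at 40% = $49,400.00
Next $178,000 at 30.5% = $54,290.00
Next $50,500 at 22.5% = $11,362.50
Next $158,500 at 18% = $28,530.00
Remaining $884,000 at 12% = $106,080.00
Fee: $49,400.00 + $54,290.00 + $11,362.50 + $28,530.00 + $106,080.00 = $249,662.50
$249,662.50 is under the $322,000 cap.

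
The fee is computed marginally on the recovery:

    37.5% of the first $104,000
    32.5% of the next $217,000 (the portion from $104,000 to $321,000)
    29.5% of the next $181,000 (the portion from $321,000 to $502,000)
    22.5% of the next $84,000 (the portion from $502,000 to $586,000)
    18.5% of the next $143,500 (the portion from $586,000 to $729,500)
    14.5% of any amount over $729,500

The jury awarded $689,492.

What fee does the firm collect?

$200,966.02

First $104,000 at 37.5% = $39,000.00
Next $217,000 at 32.5% = $70,525.00
Next $181,000 at 29.5% = $53,395.00
Next $84,000 at 22.5% = $18,900.00
Remaining $103,492 at 18.5% = $19,146.02
Fee: $39,000.00 + $70,525.00 + $53,395.00 + $18,900.00 + $19,146.02 = $200,966.02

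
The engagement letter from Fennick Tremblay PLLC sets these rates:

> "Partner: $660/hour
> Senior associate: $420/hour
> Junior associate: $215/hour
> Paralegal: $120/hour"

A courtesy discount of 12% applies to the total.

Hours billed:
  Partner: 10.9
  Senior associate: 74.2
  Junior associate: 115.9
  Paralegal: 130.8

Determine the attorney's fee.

$69,495.80

Partner: 10.9 × $660 = $7,194.00
Senior associate: 74.2 × $420 = $31,164.00
Junior associate: 115.9 × $215 = $24,918.50
Paralegal: 130.8 × $120 = $15,696.00
Subtotal: $78,972.50
Less 12% discount: −$9,476.70
Total: $78,972.50 − $9,476.70 = $69,495.80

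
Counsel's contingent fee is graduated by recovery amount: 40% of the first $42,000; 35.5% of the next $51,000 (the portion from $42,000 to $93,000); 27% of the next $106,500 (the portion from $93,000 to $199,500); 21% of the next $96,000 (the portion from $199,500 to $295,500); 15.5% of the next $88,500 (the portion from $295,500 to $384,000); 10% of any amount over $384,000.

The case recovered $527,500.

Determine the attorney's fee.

$111,887.50

First $42,000 at 40% = $16,800.00
Next $51,000 at 35.5% = $18,105.00
Next $106,500 at 27% = $28,755.00
Next $96,000 at 21% = $20,160.00
Next $88,500 at 15.5% = $13,717.50
Remaining $143,500 at 10% = $14,350.00
Fee: $16,800.00 + $18,105.00 + $28,755.00 + $20,160.00 + $13,717.50 + $14,350.00 = $111,887.50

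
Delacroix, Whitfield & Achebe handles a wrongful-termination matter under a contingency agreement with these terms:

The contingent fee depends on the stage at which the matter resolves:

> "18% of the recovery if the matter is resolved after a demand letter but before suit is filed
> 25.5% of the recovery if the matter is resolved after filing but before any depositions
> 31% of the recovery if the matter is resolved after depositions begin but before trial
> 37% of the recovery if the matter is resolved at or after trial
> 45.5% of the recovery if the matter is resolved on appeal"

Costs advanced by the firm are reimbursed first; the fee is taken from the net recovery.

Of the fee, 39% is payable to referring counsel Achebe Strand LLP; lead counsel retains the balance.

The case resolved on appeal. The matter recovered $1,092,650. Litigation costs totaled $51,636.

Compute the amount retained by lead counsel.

Fee base (net of costs): $1,092,650 − $51,636 = $1,041,014
The matter resolved on appeal, so the 45.5% rate applies.
$1,041,014 × 45.5% = $473,661.37
Referral share: 39% of $473,661.37 = $184,727.93; lead counsel retains $473,661.37 − $184,727.93 = $288,933.44.

$288,933.44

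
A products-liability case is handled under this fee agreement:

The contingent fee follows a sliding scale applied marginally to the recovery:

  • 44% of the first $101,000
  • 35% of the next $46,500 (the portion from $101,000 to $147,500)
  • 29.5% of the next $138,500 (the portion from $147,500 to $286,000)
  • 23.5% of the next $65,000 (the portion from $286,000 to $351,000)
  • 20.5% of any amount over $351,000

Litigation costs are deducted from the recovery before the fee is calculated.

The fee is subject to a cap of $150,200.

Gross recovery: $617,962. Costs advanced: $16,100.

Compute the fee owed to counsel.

Fee base (net of costs): $617,962 − $16,100 = $601,862
First $101,000 at 44% = $44,440.00
Next $46,500 at 35% = $16,275.00
Next $138,500 at 29.5% = $40,857.50
Next $65,000 at 23.5% = $15,275.00
Remaining $250,862 at 20.5% = $51,426.71
Fee: $44,440.00 + $16,275.00 + $40,857.50 + $15,275.00 + $51,426.71 = $168,274.21
$168,274.21 exceeds the $150,200 cap, so the fee is capped at $150,200.00.

$150,200.00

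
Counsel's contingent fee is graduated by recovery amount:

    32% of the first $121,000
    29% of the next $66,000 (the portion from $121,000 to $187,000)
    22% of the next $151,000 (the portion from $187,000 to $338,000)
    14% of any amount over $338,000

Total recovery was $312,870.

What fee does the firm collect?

First $121,000 at 32% = $38,720.00
Next $66,000 at 29% = $19,140.00
Remaining $125,870 at 22% = $27,691.40
Fee: $38,720.00 + $19,140.00 + $27,691.40 = $85,551.40

$85,551.40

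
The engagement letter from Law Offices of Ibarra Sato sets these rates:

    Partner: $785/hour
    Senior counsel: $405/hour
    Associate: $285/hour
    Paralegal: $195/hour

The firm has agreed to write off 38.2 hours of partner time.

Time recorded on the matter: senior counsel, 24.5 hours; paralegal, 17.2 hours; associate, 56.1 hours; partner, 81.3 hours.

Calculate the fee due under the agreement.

Partner: 81.3 × $785 = $63,820.50
Senior counsel: 24.5 × $405 = $9,922.50
Associate: 56.1 × $285 = $15,988.50
Paralegal: 17.2 × $195 = $3,354.00
Subtotal: $93,085.50
Write-off: 38.2 × $785 = $29,987.00
Total: $93,085.50 − $29,987.00 = $63,098.50

$63,098.50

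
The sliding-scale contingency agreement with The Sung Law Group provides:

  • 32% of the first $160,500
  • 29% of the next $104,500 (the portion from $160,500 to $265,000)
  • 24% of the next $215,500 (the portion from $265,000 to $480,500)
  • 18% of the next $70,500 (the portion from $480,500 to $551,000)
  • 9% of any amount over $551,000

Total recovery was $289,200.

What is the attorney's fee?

First $160,500 at 32% = $51,360.00
Next $104,500 at 29% = $30,305.00
Remaining $24,200 at 24% = $5,808.00
Fee: $51,360.00 + $30,305.00 + $5,808.00 = $87,473.00

$87,473.00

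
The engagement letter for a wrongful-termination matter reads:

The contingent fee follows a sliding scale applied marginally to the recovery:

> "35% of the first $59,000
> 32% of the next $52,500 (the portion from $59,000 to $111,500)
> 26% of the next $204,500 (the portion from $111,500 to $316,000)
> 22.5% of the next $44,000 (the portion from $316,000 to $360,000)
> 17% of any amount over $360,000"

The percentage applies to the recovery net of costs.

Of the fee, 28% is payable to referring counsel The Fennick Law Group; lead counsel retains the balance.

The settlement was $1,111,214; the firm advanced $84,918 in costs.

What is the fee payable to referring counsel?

$59,861.29

Fee base (net of costs): $1,111,214 − $84,918 = $1,026,296
First $59,000 at 35% = $20,650.00
Next $52,500 at 32% = $16,800.00
Next $204,500 at 26% = $53,170.00
Next $44,000 at 22.5% = $9,900.00
Remaining $666,296 at 17% = $113,270.32
Fee: $20,650.00 + $16,800.00 + $53,170.00 + $9,900.00 + $113,270.32 = $213,790.32
Referral share: 28% of $213,790.32 = $59,861.29; lead counsel retains $213,790.32 − $59,861.29 = $153,929.03.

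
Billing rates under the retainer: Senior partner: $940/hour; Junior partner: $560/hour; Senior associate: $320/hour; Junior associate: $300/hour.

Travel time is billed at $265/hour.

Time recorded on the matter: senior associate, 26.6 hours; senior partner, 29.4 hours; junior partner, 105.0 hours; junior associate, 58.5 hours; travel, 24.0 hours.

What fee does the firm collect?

Senior partner: 29.4 × $940 = $27,636.00
Junior partner: 105.0 × $560 = $58,800.00
Senior associate: 26.6 × $320 = $8,512.00
Junior associate: 58.5 × $300 = $17,550.00
Subtotal: $27,636.00 + $58,800.00 + $8,512.00 + $17,550.00 = $112,498.00
Travel: 24.0 × $265 = $6,360.00
Total: $112,498.00 + $6,360.00 = $118,858.00

$118,858.00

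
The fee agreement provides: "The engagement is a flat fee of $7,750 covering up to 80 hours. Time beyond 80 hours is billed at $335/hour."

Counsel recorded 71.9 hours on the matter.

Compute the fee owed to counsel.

$7,750.00

71.9 hours is within the 80-hour scope; only the flat fee applies.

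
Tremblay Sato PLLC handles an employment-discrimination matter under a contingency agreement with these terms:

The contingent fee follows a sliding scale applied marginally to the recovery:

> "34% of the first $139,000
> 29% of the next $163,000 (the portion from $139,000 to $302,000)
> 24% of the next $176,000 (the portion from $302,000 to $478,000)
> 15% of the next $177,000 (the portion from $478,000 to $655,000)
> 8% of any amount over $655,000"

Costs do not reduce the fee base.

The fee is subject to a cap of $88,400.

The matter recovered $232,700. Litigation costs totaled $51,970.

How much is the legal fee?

Fee base is the gross recovery, $232,700; costs are reimbursed separately.
First $139,000 at 34% = $47,260.00
Remaining $93,700 at 29% = $27,173.00
Fee: $47,260.00 + $27,173.00 = $74,433.00
$74,433.00 is under the $88,400 cap.

$74,433.00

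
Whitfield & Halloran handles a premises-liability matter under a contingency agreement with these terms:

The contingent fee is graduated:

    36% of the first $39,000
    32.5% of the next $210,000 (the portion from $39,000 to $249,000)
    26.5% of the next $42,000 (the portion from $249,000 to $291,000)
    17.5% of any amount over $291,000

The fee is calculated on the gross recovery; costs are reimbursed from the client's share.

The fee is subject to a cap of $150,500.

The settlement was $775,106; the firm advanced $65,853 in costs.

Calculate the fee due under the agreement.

Fee base is the gross recovery, $775,106; costs are reimbursed separately.
First $39,000 at 36% = $14,040.00
Next $210,000 at 32.5% = $68,250.00
Next $42,000 at 26.5% = $11,130.00
Remaining $484,106 at 17.5% = $84,718.55
Fee: $14,040.00 + $68,250.00 + $11,130.00 + $84,718.55 = $178,138.55
$178,138.55 exceeds the $150,500 cap, so the fee is capped at $150,500.00.

$150,500.00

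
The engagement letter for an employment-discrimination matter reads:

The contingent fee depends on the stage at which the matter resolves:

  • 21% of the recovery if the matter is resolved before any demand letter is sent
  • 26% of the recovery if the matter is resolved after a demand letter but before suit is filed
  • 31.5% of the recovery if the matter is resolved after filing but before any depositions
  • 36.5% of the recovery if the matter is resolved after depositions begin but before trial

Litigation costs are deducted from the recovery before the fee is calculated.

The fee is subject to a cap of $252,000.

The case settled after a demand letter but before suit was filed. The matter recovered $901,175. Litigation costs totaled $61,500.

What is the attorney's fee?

Fee base (net of costs): $901,175 − $61,500 = $839,675
The matter settled after a demand letter but before suit was filed, so the 26% rate applies.
$839,675 × 26% = $218,315.50
$218,315.50 is under the $252,000 cap.

$218,315.50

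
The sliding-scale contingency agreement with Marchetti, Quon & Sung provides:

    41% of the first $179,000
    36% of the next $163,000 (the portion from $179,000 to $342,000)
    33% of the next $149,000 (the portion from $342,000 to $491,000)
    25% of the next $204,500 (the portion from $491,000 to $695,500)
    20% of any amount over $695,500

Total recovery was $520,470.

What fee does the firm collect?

$188,607.50

First $179,000 at 41% = $73,390.00
Next $163,000 at 36% = $58,680.00
Next $149,000 at 33% = $49,170.00
Remaining $29,470 at 25% = $7,367.50
Fee: $73,390.00 + $58,680.00 + $49,170.00 + $7,367.50 = $188,607.50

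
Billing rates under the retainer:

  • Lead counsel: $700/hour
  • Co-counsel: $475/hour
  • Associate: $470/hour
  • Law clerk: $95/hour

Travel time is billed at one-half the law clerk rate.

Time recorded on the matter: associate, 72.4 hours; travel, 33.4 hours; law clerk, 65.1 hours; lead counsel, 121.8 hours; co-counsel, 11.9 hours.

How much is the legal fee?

$132,711.50

Lead counsel: 121.8 × $700 = $85,260.00
Co-counsel: 11.9 × $475 = $5,652.50
Associate: 72.4 × $470 = $34,028.00
Law clerk: 65.1 × $95 = $6,184.50
Subtotal: $85,260.00 + $5,652.50 + $34,028.00 + $6,184.50 = $131,125.00
Travel: 33.4 × ($95 ÷ 2) = 33.4 × $47.50 = $1,586.50
Total: $131,125.00 + $1,586.50 = $132,711.50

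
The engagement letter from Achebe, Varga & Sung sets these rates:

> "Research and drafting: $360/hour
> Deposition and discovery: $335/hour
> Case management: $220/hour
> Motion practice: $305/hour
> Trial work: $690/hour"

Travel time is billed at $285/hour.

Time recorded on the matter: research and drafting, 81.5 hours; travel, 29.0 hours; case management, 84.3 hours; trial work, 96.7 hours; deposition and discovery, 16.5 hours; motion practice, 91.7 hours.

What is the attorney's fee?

Research and drafting: 81.5 × $360 = $29,340.00
Deposition and discovery: 16.5 × $335 = $5,527.50
Case management: 84.3 × $220 = $18,546.00
Motion practice: 91.7 × $305 = $27,968.50
Trial work: 96.7 × $690 = $66,723.00
Subtotal: $29,340.00 + $5,527.50 + $18,546.00 + $27,968.50 + $66,723.00 = $148,105.00
Travel: 29.0 × $285 = $8,265.00
Total: $148,105.00 + $8,265.00 = $156,370.00

$156,370.00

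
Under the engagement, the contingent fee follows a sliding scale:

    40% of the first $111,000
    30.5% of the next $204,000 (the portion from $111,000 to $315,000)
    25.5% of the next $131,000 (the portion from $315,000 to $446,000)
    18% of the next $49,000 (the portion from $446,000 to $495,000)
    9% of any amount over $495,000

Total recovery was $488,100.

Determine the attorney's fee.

$147,603.00

First $111,000 at 40% = $44,400.00
Next $204,000 at 30.5% = $62,220.00
Next $131,000 at 25.5% = $33,405.00
Remaining $42,100 at 18% = $7,578.00
Fee: $44,400.00 + $62,220.00 + $33,405.00 + $7,578.00 = $147,603.00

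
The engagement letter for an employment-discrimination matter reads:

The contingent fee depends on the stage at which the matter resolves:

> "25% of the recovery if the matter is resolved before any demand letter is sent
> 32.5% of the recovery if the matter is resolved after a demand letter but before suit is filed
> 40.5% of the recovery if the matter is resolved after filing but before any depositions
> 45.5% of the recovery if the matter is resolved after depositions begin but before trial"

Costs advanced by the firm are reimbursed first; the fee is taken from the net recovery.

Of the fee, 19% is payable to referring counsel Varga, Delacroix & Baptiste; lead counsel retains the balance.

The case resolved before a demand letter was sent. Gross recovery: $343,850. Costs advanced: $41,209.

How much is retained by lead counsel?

Fee base (net of costs): $343,850 − $41,209 = $302,641
The matter resolved before a demand letter was sent, so the 25% rate applies.
$302,641 × 25% = $75,660.25
Referral share: 19% of $75,660.25 = $14,375.45; lead counsel retains $75,660.25 − $14,375.45 = $61,284.80.

$61,284.80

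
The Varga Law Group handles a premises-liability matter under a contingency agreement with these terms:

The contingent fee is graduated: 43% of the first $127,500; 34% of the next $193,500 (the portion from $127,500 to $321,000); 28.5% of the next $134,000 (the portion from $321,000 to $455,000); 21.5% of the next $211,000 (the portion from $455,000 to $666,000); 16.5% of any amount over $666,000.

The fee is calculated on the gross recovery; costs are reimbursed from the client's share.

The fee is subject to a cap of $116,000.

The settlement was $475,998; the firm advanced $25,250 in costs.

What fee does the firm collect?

Fee base is the gross recovery, $475,998; costs are reimbursed separately.
First $127,500 at 43% = $54,825.00
Next $193,500 at 34% = $65,790.00
Next $134,000 at 28.5% = $38,190.00
Remaining $20,998 at 21.5% = $4,514.57
Fee: $54,825.00 + $65,790.00 + $38,190.00 + $4,514.57 = $163,319.57
$163,319.57 exceeds the $116,000 cap, so the fee is capped at $116,000.00.

$116,000.00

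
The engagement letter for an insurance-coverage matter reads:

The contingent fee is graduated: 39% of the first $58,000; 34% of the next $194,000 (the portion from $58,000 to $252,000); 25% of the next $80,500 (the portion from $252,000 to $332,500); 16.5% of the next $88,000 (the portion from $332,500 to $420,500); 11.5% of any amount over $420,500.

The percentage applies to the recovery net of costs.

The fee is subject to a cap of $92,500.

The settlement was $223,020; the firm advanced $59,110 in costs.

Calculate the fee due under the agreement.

$58,629.40

Fee base (net of costs): $223,020 − $59,110 = $163,910
First $58,000 at 39% = $22,620.00
Remaining $105,910 at 34% = $36,009.40
Fee: $22,620.00 + $36,009.40 = $58,629.40
$58,629.40 is under the $92,500 cap.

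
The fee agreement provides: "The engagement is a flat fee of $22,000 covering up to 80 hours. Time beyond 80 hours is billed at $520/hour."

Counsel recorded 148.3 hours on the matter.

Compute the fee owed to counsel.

$57,516.00

Flat fee: $22,000.00
Excess hours: 148.3 − 80 = 68.3
Overrun: 68.3 × $520 = $35,516.00
Total: $22,000.00 + $35,516.00 = $57,516.00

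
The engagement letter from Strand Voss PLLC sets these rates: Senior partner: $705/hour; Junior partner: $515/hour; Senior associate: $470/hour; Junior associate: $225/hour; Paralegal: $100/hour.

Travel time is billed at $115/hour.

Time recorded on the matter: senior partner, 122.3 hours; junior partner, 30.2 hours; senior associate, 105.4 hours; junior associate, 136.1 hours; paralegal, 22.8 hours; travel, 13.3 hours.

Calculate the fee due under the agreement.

Senior partner: 122.3 × $705 = $86,221.50
Junior partner: 30.2 × $515 = $15,553.00
Senior associate: 105.4 × $470 = $49,538.00
Junior associate: 136.1 × $225 = $30,622.50
Paralegal: 22.8 × $100 = $2,280.00
Subtotal: $86,221.50 + $15,553.00 + $49,538.00 + $30,622.50 + $2,280.00 = $184,215.00
Travel: 13.3 × $115 = $1,529.50
Total: $184,215.00 + $1,529.50 = $185,744.50

$185,744.50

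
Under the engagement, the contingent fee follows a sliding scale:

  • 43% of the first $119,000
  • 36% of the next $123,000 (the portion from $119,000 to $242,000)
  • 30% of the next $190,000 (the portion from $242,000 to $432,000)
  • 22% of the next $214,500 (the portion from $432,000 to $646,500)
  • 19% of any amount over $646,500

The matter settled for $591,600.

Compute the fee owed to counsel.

$187,562.00

First $119,000 at 43% = $51,170.00
Next $123,000 at 36% = $44,280.00
Next $190,000 at 30% = $57,000.00
Remaining $159,600 at 22% = $35,112.00
Fee: $51,170.00 + $44,280.00 + $57,000.00 + $35,112.00 = $187,562.00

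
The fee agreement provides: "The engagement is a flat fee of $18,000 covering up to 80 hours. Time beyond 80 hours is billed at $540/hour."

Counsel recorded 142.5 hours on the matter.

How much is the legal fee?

Flat fee: $18,000.00
Excess hours: 142.5 − 80 = 62.5
Overrun: 62.5 × $540 = $33,750.00
Total: $18,000.00 + $33,750.00 = $51,750.00

$51,750.00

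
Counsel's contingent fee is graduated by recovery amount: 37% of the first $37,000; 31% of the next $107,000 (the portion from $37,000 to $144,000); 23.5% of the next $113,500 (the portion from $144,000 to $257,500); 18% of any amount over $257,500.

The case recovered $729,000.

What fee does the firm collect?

$158,402.50

First $37,000 at 37% = $13,690.00
Next $107,000 at 31% = $33,170.00
Next $113,500 at 23.5% = $26,672.50
Remaining $471,500 at 18% = $84,870.00
Fee: $13,690.00 + $33,170.00 + $26,672.50 + $84,870.00 = $158,402.50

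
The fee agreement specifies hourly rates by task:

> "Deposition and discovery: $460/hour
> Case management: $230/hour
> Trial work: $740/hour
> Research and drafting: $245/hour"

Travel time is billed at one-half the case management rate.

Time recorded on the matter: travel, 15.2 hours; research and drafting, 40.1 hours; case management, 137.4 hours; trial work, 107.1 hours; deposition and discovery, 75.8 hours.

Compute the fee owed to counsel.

Deposition and discovery: 75.8 × $460 = $34,868.00
Case management: 137.4 × $230 = $31,602.00
Trial work: 107.1 × $740 = $79,254.00
Research and drafting: 40.1 × $245 = $9,824.50
Subtotal: $34,868.00 + $31,602.00 + $79,254.00 + $9,824.50 = $155,548.50
Travel: 15.2 × ($230 ÷ 2) = 15.2 × $115.00 = $1,748.00
Total: $155,548.50 + $1,748.00 = $157,296.50

$157,296.50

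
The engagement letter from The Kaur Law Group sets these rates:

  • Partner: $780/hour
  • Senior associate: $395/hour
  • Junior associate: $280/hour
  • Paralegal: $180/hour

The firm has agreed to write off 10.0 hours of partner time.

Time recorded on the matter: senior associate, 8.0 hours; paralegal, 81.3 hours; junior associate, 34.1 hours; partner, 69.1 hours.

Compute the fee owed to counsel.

$73,440.00

Partner: 69.1 × $780 = $53,898.00
Senior associate: 8.0 × $395 = $3,160.00
Junior associate: 34.1 × $280 = $9,548.00
Paralegal: 81.3 × $180 = $14,634.00
Subtotal: $81,240.00
Write-off: 10.0 × $780 = $7,800.00
Total: $81,240.00 − $7,800.00 = $73,440.00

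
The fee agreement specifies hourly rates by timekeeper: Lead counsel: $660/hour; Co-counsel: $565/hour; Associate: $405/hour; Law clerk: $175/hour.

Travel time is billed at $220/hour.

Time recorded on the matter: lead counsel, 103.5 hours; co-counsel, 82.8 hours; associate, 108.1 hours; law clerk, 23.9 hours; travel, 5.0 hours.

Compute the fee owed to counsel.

$164,155.00

Lead counsel: 103.5 × $660 = $68,310.00
Co-counsel: 82.8 × $565 = $46,782.00
Associate: 108.1 × $405 = $43,780.50
Law clerk: 23.9 × $175 = $4,182.50
Subtotal: $68,310.00 + $46,782.00 + $43,780.50 + $4,182.50 = $163,055.00
Travel: 5.0 × $220 = $1,100.00
Total: $163,055.00 + $1,100.00 = $164,155.00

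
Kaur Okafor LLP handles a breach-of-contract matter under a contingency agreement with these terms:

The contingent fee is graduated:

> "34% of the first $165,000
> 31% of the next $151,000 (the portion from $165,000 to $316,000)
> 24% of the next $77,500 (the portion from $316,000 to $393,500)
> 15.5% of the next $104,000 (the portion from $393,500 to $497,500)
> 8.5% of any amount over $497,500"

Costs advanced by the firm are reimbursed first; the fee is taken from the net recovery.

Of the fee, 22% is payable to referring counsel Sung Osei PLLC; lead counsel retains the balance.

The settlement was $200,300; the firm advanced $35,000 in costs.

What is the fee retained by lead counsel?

Fee base (net of costs): $200,300 − $35,000 = $165,300
First $165,000 at 34% = $56,100.00
Remaining $300 at 31% = $93.00
Fee: $56,100.00 + $93.00 = $56,193.00
Referral share: 22% of $56,193.00 = $12,362.46; lead counsel retains $56,193.00 − $12,362.46 = $43,830.54.

$43,830.54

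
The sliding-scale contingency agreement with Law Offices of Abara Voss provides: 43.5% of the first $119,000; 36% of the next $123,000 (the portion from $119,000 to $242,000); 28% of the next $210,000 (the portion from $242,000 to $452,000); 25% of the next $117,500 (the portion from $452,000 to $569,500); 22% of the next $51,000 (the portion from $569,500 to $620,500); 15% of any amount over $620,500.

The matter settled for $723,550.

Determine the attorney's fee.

$210,897.50

First $119,000 at 43.5% = $51,765.00
Next $123,000 at 36% = $44,280.00
Next $210,000 at 28% = $58,800.00
Next $117,500 at 25% = $29,375.00
Next $51,000 at 22% = $11,220.00
Remaining $103,050 at 15% = $15,457.50
Fee: $51,765.00 + $44,280.00 + $58,800.00 + $29,375.00 + $11,220.00 + $15,457.50 = $210,897.50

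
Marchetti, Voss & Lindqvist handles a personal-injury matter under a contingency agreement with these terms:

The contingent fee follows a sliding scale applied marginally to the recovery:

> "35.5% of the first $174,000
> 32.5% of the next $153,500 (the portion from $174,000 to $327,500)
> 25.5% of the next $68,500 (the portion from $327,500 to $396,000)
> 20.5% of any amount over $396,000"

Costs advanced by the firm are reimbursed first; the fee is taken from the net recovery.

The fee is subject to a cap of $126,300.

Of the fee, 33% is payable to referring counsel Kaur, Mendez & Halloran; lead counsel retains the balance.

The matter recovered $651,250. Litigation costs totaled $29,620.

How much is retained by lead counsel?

Fee base (net of costs): $651,250 − $29,620 = $621,630
First $174,000 at 35.5% = $61,770.00
Next $153,500 at 32.5% = $49,887.50
Next $68,500 at 25.5% = $17,467.50
Remaining $225,630 at 20.5% = $46,254.15
Fee: $61,770.00 + $49,887.50 + $17,467.50 + $46,254.15 = $175,379.15
$175,379.15 exceeds the $126,300 cap, so the fee is capped at $126,300.00.
Referral share: 33% of $126,300.00 = $41,679.00; lead counsel retains $126,300.00 − $41,679.00 = $84,621.00.

$84,621.00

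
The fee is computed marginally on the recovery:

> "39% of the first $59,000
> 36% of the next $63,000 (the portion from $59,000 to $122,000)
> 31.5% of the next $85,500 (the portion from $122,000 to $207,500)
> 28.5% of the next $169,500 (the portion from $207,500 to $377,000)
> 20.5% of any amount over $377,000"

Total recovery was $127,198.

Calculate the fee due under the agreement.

First $59,000 at 39% = $23,010.00
Next $63,000 at 36% = $22,680.00
Remaining $5,198 at 31.5% = $1,637.37
Fee: $23,010.00 + $22,680.00 + $1,637.37 = $47,327.37

$47,327.37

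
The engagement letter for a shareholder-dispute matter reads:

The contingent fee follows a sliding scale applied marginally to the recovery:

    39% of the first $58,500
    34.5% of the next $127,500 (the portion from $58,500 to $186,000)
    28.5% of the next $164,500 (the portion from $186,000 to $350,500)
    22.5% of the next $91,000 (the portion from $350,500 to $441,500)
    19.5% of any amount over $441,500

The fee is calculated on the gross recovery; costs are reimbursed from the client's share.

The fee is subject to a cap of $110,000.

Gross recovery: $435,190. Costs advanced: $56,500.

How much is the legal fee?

$110,000.00

Fee base is the gross recovery, $435,190; costs are reimbursed separately.
First $58,500 at 39% = $22,815.00
Next $127,500 at 34.5% = $43,987.50
Next $164,500 at 28.5% = $46,882.50
Remaining $84,690 at 22.5% = $19,055.25
Fee: $22,815.00 + $43,987.50 + $46,882.50 + $19,055.25 = $132,740.25
$132,740.25 exceeds the $110,000 cap, so the fee is capped at $110,000.00.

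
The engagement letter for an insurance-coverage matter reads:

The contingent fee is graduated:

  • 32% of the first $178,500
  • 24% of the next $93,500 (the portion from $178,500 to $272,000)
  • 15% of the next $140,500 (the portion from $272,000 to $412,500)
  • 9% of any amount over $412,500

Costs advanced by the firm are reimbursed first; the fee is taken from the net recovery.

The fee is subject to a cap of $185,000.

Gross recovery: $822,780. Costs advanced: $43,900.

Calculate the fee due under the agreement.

$133,609.20

Fee base (net of costs): $822,780 − $43,900 = $778,880
First $178,500 at 32% = $57,120.00
Next $93,500 at 24% = $22,440.00
Next $140,500 at 15% = $21,075.00
Remaining $366,380 at 9% = $32,974.20
Fee: $57,120.00 + $22,440.00 + $21,075.00 + $32,974.20 = $133,609.20
$133,609.20 is under the $185,000 cap.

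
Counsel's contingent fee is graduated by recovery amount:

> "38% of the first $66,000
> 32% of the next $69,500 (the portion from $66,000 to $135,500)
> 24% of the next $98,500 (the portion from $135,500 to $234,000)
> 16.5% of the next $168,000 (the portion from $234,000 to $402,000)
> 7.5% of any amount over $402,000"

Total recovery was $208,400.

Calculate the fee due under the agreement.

$64,816.00

First $66,000 at 38% = $25,080.00
Next $69,500 at 32% = $22,240.00
Remaining $72,900 at 24% = $17,496.00
Fee: $25,080.00 + $22,240.00 + $17,496.00 = $64,816.00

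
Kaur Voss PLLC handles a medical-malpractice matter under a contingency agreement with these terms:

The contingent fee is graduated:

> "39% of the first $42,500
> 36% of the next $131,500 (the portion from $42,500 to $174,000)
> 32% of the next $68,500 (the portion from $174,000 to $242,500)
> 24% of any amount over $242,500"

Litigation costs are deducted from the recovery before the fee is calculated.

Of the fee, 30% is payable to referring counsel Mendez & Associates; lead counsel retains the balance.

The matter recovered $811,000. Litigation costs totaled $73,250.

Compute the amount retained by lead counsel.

Fee base (net of costs): $811,000 − $73,250 = $737,750
First $42,500 at 39% = $16,575.00
Next $131,500 at 36% = $47,340.00
Next $68,500 at 32% = $21,920.00
Remaining $495,250 at 24% = $118,860.00
Fee: $16,575.00 + $47,340.00 + $21,920.00 + $118,860.00 = $204,695.00
Referral share: 30% of $204,695.00 = $61,408.50; lead counsel retains $204,695.00 − $61,408.50 = $143,286.50.

$143,286.50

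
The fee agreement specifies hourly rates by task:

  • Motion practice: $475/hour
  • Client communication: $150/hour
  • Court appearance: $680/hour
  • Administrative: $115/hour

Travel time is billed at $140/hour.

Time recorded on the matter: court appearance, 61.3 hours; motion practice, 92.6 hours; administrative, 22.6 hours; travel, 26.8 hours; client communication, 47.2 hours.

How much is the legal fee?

Motion practice: 92.6 × $475 = $43,985.00
Client communication: 47.2 × $150 = $7,080.00
Court appearance: 61.3 × $680 = $41,684.00
Administrative: 22.6 × $115 = $2,599.00
Subtotal: $43,985.00 + $7,080.00 + $41,684.00 + $2,599.00 = $95,348.00
Travel: 26.8 × $140 = $3,752.00
Total: $95,348.00 + $3,752.00 = $99,100.00

$99,100.00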